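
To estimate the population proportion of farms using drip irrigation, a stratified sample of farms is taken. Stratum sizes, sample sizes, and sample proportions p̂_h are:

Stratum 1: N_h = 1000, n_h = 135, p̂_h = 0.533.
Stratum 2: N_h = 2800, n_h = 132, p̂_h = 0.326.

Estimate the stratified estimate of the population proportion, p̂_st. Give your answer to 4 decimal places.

N = 3800; stratum weights W_h = N_h/N.
p̂_st = Σ W_h p̂_h = (1000·0.533 + 2800·0.326)/3800 = 0.38047

p̂_st ≈ 0.3805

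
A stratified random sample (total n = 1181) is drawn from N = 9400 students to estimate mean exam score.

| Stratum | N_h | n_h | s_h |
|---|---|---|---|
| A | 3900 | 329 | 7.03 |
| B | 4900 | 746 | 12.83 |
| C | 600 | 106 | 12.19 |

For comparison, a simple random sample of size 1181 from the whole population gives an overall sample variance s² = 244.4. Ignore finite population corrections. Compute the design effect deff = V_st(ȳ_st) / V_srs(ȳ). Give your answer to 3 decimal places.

deff ≈ 0.442

V̂(ȳ_st) = Σ W_h² s_h²/n_h, with W_h = N_h/N and N = 9400:
  stratum A: (3900/9400)²·7.03²/329 = 0.0258576
  stratum B: (4900/9400)²·12.83²/746 = 0.0599585
  stratum C: (600/9400)²·12.19²/106 = 0.00571148
V_st = 0.0915276
V_srs = s²/n = 244.4/1181 = 0.206943
deff = V_st / V_srs = 0.0915276/0.206943 = 0.4423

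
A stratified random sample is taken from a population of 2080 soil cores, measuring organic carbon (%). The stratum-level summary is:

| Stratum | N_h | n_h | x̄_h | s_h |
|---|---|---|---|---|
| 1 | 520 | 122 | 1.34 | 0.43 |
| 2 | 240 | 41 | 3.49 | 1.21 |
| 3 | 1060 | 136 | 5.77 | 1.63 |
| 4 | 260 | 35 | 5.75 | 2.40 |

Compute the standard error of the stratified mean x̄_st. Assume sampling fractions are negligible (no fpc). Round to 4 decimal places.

V̂(x̄_st) = Σ W_h² s_h²/n_h, with W_h = N_h/N and N = 2080:
  stratum 1: (520/2080)²·0.43²/122 = 9.47234e-05
  stratum 2: (240/2080)²·1.21²/41 = 0.000475426
  stratum 3: (1060/2080)²·1.63²/136 = 0.00507366
  stratum 4: (260/2080)²·2.40²/35 = 0.00257143
V̂(x̄_st) = 0.00821524
SE(x̄_st) = √0.00821524 = 0.0906379

SE(x̄_st) ≈ 0.0906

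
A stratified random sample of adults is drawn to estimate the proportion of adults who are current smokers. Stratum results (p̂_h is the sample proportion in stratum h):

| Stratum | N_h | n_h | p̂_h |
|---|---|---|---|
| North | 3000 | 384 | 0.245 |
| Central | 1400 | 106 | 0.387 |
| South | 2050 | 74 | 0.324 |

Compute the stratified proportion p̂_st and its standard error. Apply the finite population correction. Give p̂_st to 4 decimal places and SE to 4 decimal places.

N = 6450; stratum weights W_h = N_h/N.
p̂_st = Σ W_h p̂_h = (3000·0.245 + 1400·0.387 + 2050·0.324)/6450 = 0.30093
V̂(p̂_st) = Σ W_h² (1 − n_h/N_h) p̂_h(1−p̂_h)/(n_h−1):
  stratum North: (3000/6450)²·(1 − 384/3000)·0.245·0.755/383 = 9.11074e-05
  stratum Central: (1400/6450)²·(1 − 106/1400)·0.387·0.613/105 = 9.83841e-05
  stratum South: (2050/6450)²·(1 − 74/2050)·0.324·0.676/73 = 0.000292139
V̂(p̂_st) = 0.000481631; SE = √V̂ = 0.0219461

p̂_st ≈ 0.3009, SE ≈ 0.0219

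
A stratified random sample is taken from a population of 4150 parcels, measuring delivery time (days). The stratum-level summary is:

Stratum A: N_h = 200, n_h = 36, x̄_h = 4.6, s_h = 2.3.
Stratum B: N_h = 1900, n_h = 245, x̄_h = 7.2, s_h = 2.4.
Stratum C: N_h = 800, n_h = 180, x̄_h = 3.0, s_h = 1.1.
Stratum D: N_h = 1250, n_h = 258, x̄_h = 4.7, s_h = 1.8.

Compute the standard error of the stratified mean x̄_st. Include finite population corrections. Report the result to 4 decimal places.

V̂(x̄_st) = Σ W_h² (1 − n_h/N_h) s_h²/n_h, with W_h = N_h/N and N = 4150:
  stratum A: (200/4150)²·(1 − 36/200)·2.3²/36 = 0.000279854
  stratum B: (1900/4150)²·(1 − 245/1900)·2.4²/245 = 0.00429251
  stratum C: (800/4150)²·(1 − 180/800)·1.1²/180 = 0.000193597
  stratum D: (1250/4150)²·(1 − 258/1250)·1.8²/258 = 0.000904171
V̂(x̄_st) = 0.00567014
SE(x̄_st) = √0.00567014 = 0.0753003

SE(x̄_st) ≈ 0.0753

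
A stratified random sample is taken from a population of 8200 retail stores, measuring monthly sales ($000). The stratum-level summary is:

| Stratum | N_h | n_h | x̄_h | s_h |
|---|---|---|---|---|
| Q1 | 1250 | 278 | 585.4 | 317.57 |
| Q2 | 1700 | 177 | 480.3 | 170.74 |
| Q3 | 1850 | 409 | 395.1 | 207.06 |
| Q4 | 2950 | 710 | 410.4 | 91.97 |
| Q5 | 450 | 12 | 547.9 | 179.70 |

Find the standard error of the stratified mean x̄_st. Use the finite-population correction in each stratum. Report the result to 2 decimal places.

V̂(x̄_st) = Σ W_h² (1 − n_h/N_h) s_h²/n_h, with W_h = N_h/N and N = 8200:
  stratum Q1: (1250/8200)²·(1 − 278/1250)·317.57²/278 = 6.55515
  stratum Q2: (1700/8200)²·(1 − 177/1700)·170.74²/177 = 6.34189
  stratum Q3: (1850/8200)²·(1 − 409/1850)·207.06²/409 = 4.15602
  stratum Q4: (2950/8200)²·(1 − 710/2950)·91.97²/710 = 1.17078
  stratum Q5: (450/8200)²·(1 − 12/450)·179.70²/12 = 7.88813
V̂(x̄_st) = 26.112
SE(x̄_st) = √26.112 = 5.10999

SE(x̄_st) ≈ 5.11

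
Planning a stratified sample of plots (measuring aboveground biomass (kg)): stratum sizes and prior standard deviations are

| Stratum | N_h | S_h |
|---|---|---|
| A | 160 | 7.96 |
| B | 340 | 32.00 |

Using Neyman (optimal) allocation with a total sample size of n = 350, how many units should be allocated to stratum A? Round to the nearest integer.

37

Neyman allocation: n_h = n · N_h S_h / Σ N_i S_i, with n = 350.
  stratum A: N_h·S_h = 160·7.96 = 1273.60
  stratum B: N_h·S_h = 340·32.00 = 10880.00
Σ N_h S_h = 12153.60
n for stratum A = 350·1273.60/12153.60 = 36.677 → 37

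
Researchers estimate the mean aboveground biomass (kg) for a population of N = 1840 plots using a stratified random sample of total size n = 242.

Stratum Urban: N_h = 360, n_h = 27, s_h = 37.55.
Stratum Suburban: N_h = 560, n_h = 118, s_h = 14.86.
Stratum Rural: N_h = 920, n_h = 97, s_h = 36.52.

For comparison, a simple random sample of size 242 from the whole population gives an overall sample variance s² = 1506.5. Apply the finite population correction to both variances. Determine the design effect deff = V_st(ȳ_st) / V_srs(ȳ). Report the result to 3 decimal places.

V̂(ȳ_st) = Σ W_h² (1 − n_h/N_h) s_h²/n_h, with W_h = N_h/N and N = 1840:
  stratum Urban: (360/1840)²·(1 − 27/360)·37.55²/27 = 1.84913
  stratum Suburban: (560/1840)²·(1 − 118/560)·14.86²/118 = 0.136814
  stratum Rural: (920/1840)²·(1 − 97/920)·36.52²/97 = 3.07498
V_st = 5.06092
V_srs = (1 − 242/1840)·1506.5/242 = 5.40646
deff = V_st / V_srs = 5.06092/5.40646 = 0.9361

deff ≈ 0.936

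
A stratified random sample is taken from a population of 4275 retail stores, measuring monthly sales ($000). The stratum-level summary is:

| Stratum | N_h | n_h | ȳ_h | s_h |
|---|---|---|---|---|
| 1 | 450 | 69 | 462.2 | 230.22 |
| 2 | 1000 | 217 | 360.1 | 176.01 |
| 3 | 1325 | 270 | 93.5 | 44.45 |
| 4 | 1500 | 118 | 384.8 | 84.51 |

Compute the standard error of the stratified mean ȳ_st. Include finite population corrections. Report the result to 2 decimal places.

V̂(ȳ_st) = Σ W_h² (1 − n_h/N_h) s_h²/n_h, with W_h = N_h/N and N = 4275:
  stratum 1: (450/4275)²·(1 − 69/450)·230.22²/69 = 7.20613
  stratum 2: (1000/4275)²·(1 − 217/1000)·176.01²/217 = 6.11652
  stratum 3: (1325/4275)²·(1 − 270/1325)·44.45²/270 = 0.559726
  stratum 4: (1500/4275)²·(1 − 118/1500)·84.51²/118 = 6.86533
V̂(ȳ_st) = 20.7477
SE(ȳ_st) = √20.7477 = 4.55497

SE(ȳ_st) ≈ 4.55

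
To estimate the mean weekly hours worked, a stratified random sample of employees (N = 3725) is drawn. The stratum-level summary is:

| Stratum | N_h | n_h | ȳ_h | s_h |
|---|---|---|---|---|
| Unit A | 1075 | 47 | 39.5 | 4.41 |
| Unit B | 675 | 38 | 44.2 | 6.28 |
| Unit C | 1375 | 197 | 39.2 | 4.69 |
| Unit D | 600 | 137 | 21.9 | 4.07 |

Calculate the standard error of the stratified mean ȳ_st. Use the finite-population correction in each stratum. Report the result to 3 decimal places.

V̂(ȳ_st) = Σ W_h² (1 − n_h/N_h) s_h²/n_h, with W_h = N_h/N and N = 3725:
  stratum Unit A: (1075/3725)²·(1 − 47/1075)·4.41²/47 = 0.0329555
  stratum Unit B: (675/3725)²·(1 − 38/675)·6.28²/38 = 0.0321608
  stratum Unit C: (1375/3725)²·(1 − 197/1375)·4.69²/197 = 0.0130339
  stratum Unit D: (600/3725)²·(1 − 137/600)·4.07²/137 = 0.00242074
V̂(ȳ_st) = 0.080571
SE(ȳ_st) = √0.080571 = 0.28385

SE(ȳ_st) ≈ 0.284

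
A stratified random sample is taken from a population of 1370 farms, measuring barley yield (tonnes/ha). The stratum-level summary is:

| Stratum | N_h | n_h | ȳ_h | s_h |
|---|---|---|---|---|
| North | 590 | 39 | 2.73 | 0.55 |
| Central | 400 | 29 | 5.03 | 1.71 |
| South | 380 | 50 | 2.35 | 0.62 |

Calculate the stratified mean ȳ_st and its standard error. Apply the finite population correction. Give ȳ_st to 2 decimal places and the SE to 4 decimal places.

ȳ_st ≈ 3.30, SE ≈ 0.0991

ȳ_st = Σ W_h ȳ_h = (590·2.73 + 400·5.03 + 380·2.35)/1370 = 3.29613
V̂(ȳ_st) = Σ W_h² (1 − n_h/N_h) s_h²/n_h, with W_h = N_h/N and N = 1370:
  stratum North: (590/1370)²·(1 − 39/590)·0.55²/39 = 0.00134346
  stratum Central: (400/1370)²·(1 − 29/400)·1.71²/29 = 0.00797236
  stratum South: (380/1370)²·(1 − 50/380)·0.62²/50 = 0.000513653
V̂(ȳ_st) = 0.00982947
SE(ȳ_st) = √0.00982947 = 0.0991437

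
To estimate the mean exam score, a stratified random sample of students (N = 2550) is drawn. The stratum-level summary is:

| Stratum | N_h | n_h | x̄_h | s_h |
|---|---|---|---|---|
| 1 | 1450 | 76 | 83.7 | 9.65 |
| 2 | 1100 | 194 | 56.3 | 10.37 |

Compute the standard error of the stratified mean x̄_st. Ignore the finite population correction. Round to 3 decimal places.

V̂(x̄_st) = Σ W_h² s_h²/n_h, with W_h = N_h/N and N = 2550:
  stratum 1: (1450/2550)²·9.65²/76 = 0.396184
  stratum 2: (1100/2550)²·10.37²/194 = 0.103148
V̂(x̄_st) = 0.499332
SE(x̄_st) = √0.499332 = 0.706634

SE(x̄_st) ≈ 0.707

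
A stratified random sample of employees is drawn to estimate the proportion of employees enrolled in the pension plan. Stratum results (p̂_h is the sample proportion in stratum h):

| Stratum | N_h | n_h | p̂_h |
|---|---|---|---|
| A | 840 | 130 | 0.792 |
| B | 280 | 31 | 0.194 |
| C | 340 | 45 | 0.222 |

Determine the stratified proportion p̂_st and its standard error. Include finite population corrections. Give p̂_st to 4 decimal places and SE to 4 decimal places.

N = 1460; stratum weights W_h = N_h/N.
p̂_st = Σ W_h p̂_h = (840·0.792 + 280·0.194 + 340·0.222)/1460 = 0.54458
V̂(p̂_st) = Σ W_h² (1 − n_h/N_h) p̂_h(1−p̂_h)/(n_h−1):
  stratum A: (840/1460)²·(1 − 130/840)·0.792·0.208/129 = 0.000357298
  stratum B: (280/1460)²·(1 − 31/280)·0.194·0.806/30 = 0.000170478
  stratum C: (340/1460)²·(1 − 45/340)·0.222·0.778/44 = 0.000184703
V̂(p̂_st) = 0.000712479; SE = √V̂ = 0.0266923

p̂_st ≈ 0.5446, SE ≈ 0.0267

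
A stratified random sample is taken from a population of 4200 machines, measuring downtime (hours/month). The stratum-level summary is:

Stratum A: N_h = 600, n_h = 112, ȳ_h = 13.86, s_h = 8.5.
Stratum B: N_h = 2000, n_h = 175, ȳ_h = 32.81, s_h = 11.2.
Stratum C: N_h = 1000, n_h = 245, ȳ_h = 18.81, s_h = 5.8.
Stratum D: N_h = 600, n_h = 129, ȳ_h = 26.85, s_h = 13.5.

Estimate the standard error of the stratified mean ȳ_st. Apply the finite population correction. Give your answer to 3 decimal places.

SE(ȳ_st) ≈ 0.433

V̂(ȳ_st) = Σ W_h² (1 − n_h/N_h) s_h²/n_h, with W_h = N_h/N and N = 4200:
  stratum A: (600/4200)²·(1 − 112/600)·8.5²/112 = 0.0107076
  stratum B: (2000/4200)²·(1 − 175/2000)·11.2²/175 = 0.148317
  stratum C: (1000/4200)²·(1 − 245/1000)·5.8²/245 = 0.00587676
  stratum D: (600/4200)²·(1 − 129/600)·13.5²/129 = 0.0226335
V̂(ȳ_st) = 0.187535
SE(ȳ_st) = √0.187535 = 0.433053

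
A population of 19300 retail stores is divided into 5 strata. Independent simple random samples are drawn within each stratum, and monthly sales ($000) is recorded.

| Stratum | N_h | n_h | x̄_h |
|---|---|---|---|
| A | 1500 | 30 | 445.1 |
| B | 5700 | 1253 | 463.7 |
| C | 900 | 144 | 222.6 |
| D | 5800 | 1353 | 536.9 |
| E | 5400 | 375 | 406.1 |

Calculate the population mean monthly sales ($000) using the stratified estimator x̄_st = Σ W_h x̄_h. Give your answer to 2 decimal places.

N = Σ N_h = 19300. Stratum weights W_h = N_h/N.
x̄_st = (1500·445.1 + 5700·463.7 + 900·222.6 + 5800·536.9 + 5400·406.1) / 19300 = 456.8933

x̄_st ≈ 456.89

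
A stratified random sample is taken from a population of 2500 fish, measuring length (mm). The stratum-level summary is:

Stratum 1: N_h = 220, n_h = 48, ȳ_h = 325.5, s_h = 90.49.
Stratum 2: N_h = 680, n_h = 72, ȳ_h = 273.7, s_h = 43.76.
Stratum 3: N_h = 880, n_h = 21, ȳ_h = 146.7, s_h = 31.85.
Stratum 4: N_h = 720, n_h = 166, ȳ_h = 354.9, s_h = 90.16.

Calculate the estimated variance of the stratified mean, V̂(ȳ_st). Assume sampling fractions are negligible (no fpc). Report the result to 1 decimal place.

V̂(ȳ_st) ≈ 13.3

V̂(ȳ_st) = Σ W_h² s_h²/n_h, with W_h = N_h/N and N = 2500:
  stratum 1: (220/2500)²·90.49²/48 = 1.32107
  stratum 2: (680/2500)²·43.76²/72 = 1.9677
  stratum 3: (880/2500)²·31.85²/21 = 5.98529
  stratum 4: (720/2500)²·90.16²/166 = 4.06167
V̂(ȳ_st) = 13.3357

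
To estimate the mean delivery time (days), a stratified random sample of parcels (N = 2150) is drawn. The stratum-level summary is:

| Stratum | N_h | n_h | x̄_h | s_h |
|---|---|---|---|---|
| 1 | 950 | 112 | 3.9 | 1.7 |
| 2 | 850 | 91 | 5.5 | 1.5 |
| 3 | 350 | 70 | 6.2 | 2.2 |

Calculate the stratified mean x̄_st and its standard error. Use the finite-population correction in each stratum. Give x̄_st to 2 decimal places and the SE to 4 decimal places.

x̄_st ≈ 4.91, SE ≈ 0.0968

x̄_st = Σ W_h x̄_h = (950·3.9 + 850·5.5 + 350·6.2)/2150 = 4.90698
V̂(x̄_st) = Σ W_h² (1 − n_h/N_h) s_h²/n_h, with W_h = N_h/N and N = 2150:
  stratum 1: (950/2150)²·(1 − 112/950)·1.7²/112 = 0.00444396
  stratum 2: (850/2150)²·(1 − 91/850)·1.5²/91 = 0.00345084
  stratum 3: (350/2150)²·(1 − 70/350)·2.2²/70 = 0.00146587
V̂(x̄_st) = 0.00936068
SE(x̄_st) = √0.00936068 = 0.0967506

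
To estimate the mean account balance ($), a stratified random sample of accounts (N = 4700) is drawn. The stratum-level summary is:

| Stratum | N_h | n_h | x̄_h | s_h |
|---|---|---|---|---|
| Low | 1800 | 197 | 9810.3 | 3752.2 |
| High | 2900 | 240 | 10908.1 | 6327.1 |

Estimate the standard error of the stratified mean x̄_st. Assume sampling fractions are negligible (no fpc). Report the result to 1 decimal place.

SE(x̄_st) ≈ 272.0

V̂(x̄_st) = Σ W_h² s_h²/n_h, with W_h = N_h/N and N = 4700:
  stratum Low: (1800/4700)²·3752.2²/197 = 10482.3
  stratum High: (2900/4700)²·6327.1²/240 = 63503.6
V̂(x̄_st) = 73985.9
SE(x̄_st) = √73985.9 = 272.003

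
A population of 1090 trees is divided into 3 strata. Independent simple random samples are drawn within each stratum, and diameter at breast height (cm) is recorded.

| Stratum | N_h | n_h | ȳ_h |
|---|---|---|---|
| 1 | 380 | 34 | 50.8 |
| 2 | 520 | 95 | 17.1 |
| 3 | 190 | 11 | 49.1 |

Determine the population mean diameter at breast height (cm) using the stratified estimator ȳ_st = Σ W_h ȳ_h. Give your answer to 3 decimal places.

ȳ_st ≈ 34.427

N = Σ N_h = 1090. Stratum weights W_h = N_h/N.
ȳ_st = (380·50.8 + 520·17.1 + 190·49.1) / 1090 = 34.42661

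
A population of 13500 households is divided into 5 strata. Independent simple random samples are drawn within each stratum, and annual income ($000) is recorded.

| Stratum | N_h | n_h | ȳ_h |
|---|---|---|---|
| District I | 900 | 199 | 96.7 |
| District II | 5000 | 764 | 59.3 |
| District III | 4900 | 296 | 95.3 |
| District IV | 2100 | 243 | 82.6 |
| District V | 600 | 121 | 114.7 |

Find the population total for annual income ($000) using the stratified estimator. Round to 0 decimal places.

τ̂_st = Σ N_h ȳ_h = 900·96.7 + 5000·59.3 + 4900·95.3 + 2100·82.6 + 600·114.7 = 1092780

τ̂_st ≈ 1092780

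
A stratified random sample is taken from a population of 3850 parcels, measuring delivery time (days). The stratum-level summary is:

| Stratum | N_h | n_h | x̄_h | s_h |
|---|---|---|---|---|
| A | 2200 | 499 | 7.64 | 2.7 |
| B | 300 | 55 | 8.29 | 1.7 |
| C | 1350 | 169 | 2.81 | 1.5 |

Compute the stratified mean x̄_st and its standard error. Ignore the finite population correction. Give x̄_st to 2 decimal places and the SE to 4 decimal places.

x̄_st = Σ W_h x̄_h = (2200·7.64 + 300·8.29 + 1350·2.81)/3850 = 5.99701
V̂(x̄_st) = Σ W_h² s_h²/n_h, with W_h = N_h/N and N = 3850:
  stratum A: (2200/3850)²·2.7²/499 = 0.00477036
  stratum B: (300/3850)²·1.7²/55 = 0.000319048
  stratum C: (1350/3850)²·1.5²/169 = 0.00163697
V̂(x̄_st) = 0.00672638
SE(x̄_st) = √0.00672638 = 0.0820145

x̄_st ≈ 6.00, SE ≈ 0.0820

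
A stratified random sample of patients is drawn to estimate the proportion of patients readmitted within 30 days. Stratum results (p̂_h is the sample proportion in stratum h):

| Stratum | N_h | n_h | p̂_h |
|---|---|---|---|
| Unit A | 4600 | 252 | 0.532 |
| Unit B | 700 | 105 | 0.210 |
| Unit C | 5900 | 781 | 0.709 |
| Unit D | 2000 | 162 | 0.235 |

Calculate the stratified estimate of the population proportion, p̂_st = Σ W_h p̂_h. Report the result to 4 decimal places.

N = 13200; stratum weights W_h = N_h/N.
p̂_st = Σ W_h p̂_h = (4600·0.532 + 700·0.210 + 5900·0.709 + 2000·0.235)/13200 = 0.54904

p̂_st ≈ 0.5490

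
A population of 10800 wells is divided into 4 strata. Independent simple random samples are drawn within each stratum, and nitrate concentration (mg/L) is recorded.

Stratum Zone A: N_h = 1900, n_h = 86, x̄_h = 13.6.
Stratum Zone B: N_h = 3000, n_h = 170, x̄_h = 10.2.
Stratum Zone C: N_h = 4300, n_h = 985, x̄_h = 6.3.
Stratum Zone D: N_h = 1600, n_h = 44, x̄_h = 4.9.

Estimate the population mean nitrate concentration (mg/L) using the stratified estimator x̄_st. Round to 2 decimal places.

N = Σ N_h = 10800. Stratum weights W_h = N_h/N.
x̄_st = (1900·13.6 + 3000·10.2 + 4300·6.3 + 1600·4.9) / 10800 = 8.4602

x̄_st ≈ 8.46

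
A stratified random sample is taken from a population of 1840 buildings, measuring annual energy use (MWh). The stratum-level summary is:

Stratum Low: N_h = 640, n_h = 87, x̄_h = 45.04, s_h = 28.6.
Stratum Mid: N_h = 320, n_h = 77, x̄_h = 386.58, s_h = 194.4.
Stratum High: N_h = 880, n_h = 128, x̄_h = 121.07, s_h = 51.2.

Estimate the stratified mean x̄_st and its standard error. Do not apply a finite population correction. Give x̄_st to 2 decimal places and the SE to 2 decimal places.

x̄_st = Σ W_h x̄_h = (640·45.04 + 320·386.58 + 880·121.07)/1840 = 140.80043
V̂(x̄_st) = Σ W_h² s_h²/n_h, with W_h = N_h/N and N = 1840:
  stratum Low: (640/1840)²·28.6²/87 = 1.13746
  stratum Mid: (320/1840)²·194.4²/77 = 14.8445
  stratum High: (880/1840)²·51.2²/128 = 4.68446
V̂(x̄_st) = 20.6664
SE(x̄_st) = √20.6664 = 4.54604

x̄_st ≈ 140.80, SE ≈ 4.55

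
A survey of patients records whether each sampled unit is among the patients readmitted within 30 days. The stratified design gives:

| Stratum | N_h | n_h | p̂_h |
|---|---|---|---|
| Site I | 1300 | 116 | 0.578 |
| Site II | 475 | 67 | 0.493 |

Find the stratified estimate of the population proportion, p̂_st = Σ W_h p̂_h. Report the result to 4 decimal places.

p̂_st ≈ 0.5553

N = 1775; stratum weights W_h = N_h/N.
p̂_st = Σ W_h p̂_h = (1300·0.578 + 475·0.493)/1775 = 0.55525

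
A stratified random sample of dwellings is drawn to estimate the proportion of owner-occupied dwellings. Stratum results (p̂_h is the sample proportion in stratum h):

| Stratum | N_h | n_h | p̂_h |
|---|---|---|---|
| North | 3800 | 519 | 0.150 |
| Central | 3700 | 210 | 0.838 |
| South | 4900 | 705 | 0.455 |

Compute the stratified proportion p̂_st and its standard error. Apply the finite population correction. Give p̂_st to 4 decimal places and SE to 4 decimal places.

p̂_st ≈ 0.4758, SE ≈ 0.0110

N = 12400; stratum weights W_h = N_h/N.
p̂_st = Σ W_h p̂_h = (3800·0.150 + 3700·0.838 + 4900·0.455)/12400 = 0.47581
V̂(p̂_st) = Σ W_h² (1 − n_h/N_h) p̂_h(1−p̂_h)/(n_h−1):
  stratum North: (3800/12400)²·(1 − 519/3800)·0.150·0.850/518 = 1.99585e-05
  stratum Central: (3700/12400)²·(1 − 210/3700)·0.838·0.162/209 = 5.45502e-05
  stratum South: (4900/12400)²·(1 − 705/4900)·0.455·0.545/704 = 4.7089e-05
V̂(p̂_st) = 0.000121598; SE = √V̂ = 0.0110271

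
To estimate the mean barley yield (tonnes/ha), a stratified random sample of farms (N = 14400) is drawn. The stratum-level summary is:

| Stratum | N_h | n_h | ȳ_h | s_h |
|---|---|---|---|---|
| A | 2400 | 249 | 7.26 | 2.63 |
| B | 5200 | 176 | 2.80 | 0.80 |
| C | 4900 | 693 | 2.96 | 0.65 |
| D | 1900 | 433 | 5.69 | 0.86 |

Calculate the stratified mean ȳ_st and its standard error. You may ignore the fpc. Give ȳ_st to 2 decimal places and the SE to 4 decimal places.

ȳ_st ≈ 3.98, SE ≈ 0.0367

ȳ_st = Σ W_h ȳ_h = (2400·7.26 + 5200·2.80 + 4900·2.96 + 1900·5.69)/14400 = 3.97910
V̂(ȳ_st) = Σ W_h² s_h²/n_h, with W_h = N_h/N and N = 14400:
  stratum A: (2400/14400)²·2.63²/249 = 0.000771631
  stratum B: (5200/14400)²·0.80²/176 = 0.000474186
  stratum C: (4900/14400)²·0.65²/693 = 7.05928e-05
  stratum D: (1900/14400)²·0.86²/433 = 2.97366e-05
V̂(ȳ_st) = 0.00134615
SE(ȳ_st) = √0.00134615 = 0.0366899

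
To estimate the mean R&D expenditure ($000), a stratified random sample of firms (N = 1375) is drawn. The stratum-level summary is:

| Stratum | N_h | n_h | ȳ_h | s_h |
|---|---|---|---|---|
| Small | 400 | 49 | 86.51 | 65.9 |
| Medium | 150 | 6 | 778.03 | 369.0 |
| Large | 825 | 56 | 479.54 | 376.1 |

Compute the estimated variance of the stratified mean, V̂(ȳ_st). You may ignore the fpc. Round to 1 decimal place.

V̂(ȳ_st) ≈ 1186.9

V̂(ȳ_st) = Σ W_h² s_h²/n_h, with W_h = N_h/N and N = 1375:
  stratum Small: (400/1375)²·65.9²/49 = 7.50048
  stratum Medium: (150/1375)²·369.0²/6 = 270.071
  stratum Large: (825/1375)²·376.1²/56 = 909.329
V̂(ȳ_st) = 1186.9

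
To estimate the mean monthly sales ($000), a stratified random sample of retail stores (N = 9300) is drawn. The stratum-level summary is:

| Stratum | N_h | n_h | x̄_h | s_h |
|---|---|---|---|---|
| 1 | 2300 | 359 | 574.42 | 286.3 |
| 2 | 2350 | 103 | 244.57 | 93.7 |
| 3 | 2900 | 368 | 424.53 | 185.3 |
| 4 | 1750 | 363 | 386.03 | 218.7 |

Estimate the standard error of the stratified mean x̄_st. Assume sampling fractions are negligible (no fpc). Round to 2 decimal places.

SE(x̄_st) ≈ 5.76

V̂(x̄_st) = Σ W_h² s_h²/n_h, with W_h = N_h/N and N = 9300:
  stratum 1: (2300/9300)²·286.3²/359 = 13.9649
  stratum 2: (2350/9300)²·93.7²/103 = 5.44267
  stratum 3: (2900/9300)²·185.3²/368 = 9.07263
  stratum 4: (1750/9300)²·218.7²/363 = 4.66553
V̂(x̄_st) = 33.1457
SE(x̄_st) = √33.1457 = 5.75723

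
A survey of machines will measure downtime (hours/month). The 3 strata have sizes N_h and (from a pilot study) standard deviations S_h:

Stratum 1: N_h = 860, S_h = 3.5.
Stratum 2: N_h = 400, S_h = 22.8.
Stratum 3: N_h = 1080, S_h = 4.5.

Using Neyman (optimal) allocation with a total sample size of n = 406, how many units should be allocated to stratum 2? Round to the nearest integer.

218

Neyman allocation: n_h = n · N_h S_h / Σ N_i S_i, with n = 406.
  stratum 1: N_h·S_h = 860·3.5 = 3010.00
  stratum 2: N_h·S_h = 400·22.8 = 9120.00
  stratum 3: N_h·S_h = 1080·4.5 = 4860.00
Σ N_h S_h = 16990.00
n for stratum 2 = 406·9120.00/16990.00 = 217.935 → 218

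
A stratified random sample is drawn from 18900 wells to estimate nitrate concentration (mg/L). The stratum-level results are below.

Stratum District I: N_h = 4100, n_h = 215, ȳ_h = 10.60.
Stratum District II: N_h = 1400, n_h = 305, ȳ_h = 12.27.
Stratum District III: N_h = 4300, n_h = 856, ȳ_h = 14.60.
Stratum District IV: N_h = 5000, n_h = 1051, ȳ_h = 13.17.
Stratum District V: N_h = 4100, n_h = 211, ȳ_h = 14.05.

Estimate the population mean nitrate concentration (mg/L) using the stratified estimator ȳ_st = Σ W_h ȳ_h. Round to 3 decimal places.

N = Σ N_h = 18900. Stratum weights W_h = N_h/N.
ȳ_st = (4100·10.60 + 1400·12.27 + 4300·14.60 + 5000·13.17 + 4100·14.05) / 18900 = 13.06206

ȳ_st ≈ 13.062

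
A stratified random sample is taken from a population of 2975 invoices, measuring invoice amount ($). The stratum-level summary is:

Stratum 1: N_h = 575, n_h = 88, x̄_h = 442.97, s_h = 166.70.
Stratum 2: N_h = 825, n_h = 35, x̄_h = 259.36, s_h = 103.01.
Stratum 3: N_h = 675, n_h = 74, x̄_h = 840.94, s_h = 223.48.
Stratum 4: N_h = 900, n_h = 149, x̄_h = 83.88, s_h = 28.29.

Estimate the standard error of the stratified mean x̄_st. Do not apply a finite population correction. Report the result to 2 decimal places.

SE(x̄_st) ≈ 8.39

V̂(x̄_st) = Σ W_h² s_h²/n_h, with W_h = N_h/N and N = 2975:
  stratum 1: (575/2975)²·166.70²/88 = 11.7964
  stratum 2: (825/2975)²·103.01²/35 = 23.3144
  stratum 3: (675/2975)²·223.48²/74 = 34.744
  stratum 4: (900/2975)²·28.29²/149 = 0.491576
V̂(x̄_st) = 70.3464
SE(x̄_st) = √70.3464 = 8.38727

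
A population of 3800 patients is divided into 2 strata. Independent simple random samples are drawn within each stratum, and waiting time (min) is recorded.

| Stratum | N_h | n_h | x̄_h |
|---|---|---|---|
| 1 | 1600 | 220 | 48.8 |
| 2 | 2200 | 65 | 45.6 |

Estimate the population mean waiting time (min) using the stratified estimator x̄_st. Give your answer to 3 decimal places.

N = Σ N_h = 3800. Stratum weights W_h = N_h/N.
x̄_st = (1600·48.8 + 2200·45.6) / 3800 = 46.94737

x̄_st ≈ 46.947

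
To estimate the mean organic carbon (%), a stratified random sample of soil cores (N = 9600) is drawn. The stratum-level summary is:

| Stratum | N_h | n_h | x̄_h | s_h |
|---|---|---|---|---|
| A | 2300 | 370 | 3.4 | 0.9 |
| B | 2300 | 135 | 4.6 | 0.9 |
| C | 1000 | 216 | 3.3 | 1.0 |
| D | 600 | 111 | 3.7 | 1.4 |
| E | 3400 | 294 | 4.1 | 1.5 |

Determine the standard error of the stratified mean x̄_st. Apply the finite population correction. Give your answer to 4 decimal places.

V̂(x̄_st) = Σ W_h² (1 − n_h/N_h) s_h²/n_h, with W_h = N_h/N and N = 9600:
  stratum A: (2300/9600)²·(1 − 370/2300)·0.9²/370 = 0.000105445
  stratum B: (2300/9600)²·(1 − 135/2300)·0.9²/135 = 0.000324186
  stratum C: (1000/9600)²·(1 − 216/1000)·1.0²/216 = 3.9384e-05
  stratum D: (600/9600)²·(1 − 111/600)·1.4²/111 = 5.62148e-05
  stratum E: (3400/9600)²·(1 − 294/3400)·1.5²/294 = 0.000876946
V̂(x̄_st) = 0.00140218
SE(x̄_st) = √0.00140218 = 0.0374456

SE(x̄_st) ≈ 0.0374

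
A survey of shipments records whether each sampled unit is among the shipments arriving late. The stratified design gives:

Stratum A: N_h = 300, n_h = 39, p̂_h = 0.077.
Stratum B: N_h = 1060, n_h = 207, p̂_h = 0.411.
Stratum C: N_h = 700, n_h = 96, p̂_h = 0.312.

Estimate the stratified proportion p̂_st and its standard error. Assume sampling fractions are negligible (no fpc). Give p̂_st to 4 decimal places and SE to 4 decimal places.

N = 2060; stratum weights W_h = N_h/N.
p̂_st = Σ W_h p̂_h = (300·0.077 + 1060·0.411 + 700·0.312)/2060 = 0.32872
V̂(p̂_st) = Σ W_h² p̂_h(1−p̂_h)/(n_h−1):
  stratum A: (300/2060)²·0.077·0.923/38 = 3.96659e-05
  stratum B: (1060/2060)²·0.411·0.589/206 = 0.000311148
  stratum C: (700/2060)²·0.312·0.688/95 = 0.000260904
V̂(p̂_st) = 0.000611718; SE = √V̂ = 0.0247329

p̂_st ≈ 0.3287, SE ≈ 0.0247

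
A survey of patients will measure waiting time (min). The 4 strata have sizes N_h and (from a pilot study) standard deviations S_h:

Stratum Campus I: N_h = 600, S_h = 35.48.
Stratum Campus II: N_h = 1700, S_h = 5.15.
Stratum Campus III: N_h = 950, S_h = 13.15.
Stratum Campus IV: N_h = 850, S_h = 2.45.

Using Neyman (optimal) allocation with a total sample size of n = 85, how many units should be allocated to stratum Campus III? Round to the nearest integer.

24

Neyman allocation: n_h = n · N_h S_h / Σ N_i S_i, with n = 85.
  stratum Campus I: N_h·S_h = 600·35.48 = 21288.00
  stratum Campus II: N_h·S_h = 1700·5.15 = 8755.00
  stratum Campus III: N_h·S_h = 950·13.15 = 12492.50
  stratum Campus IV: N_h·S_h = 850·2.45 = 2082.50
Σ N_h S_h = 44618.00
n for stratum Campus III = 85·12492.50/44618.00 = 23.799 → 24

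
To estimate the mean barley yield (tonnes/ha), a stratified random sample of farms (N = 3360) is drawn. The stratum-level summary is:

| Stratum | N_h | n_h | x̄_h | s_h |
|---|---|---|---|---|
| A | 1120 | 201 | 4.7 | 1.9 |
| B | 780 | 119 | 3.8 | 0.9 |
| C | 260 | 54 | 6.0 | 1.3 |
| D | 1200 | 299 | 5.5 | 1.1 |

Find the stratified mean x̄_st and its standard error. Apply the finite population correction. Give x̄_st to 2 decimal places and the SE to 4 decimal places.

x̄_st ≈ 4.88, SE ≈ 0.0498

x̄_st = Σ W_h x̄_h = (1120·4.7 + 780·3.8 + 260·6.0 + 1200·5.5)/3360 = 4.87738
V̂(x̄_st) = Σ W_h² (1 − n_h/N_h) s_h²/n_h, with W_h = N_h/N and N = 3360:
  stratum A: (1120/3360)²·(1 − 201/1120)·1.9²/201 = 0.00163744
  stratum B: (780/3360)²·(1 − 119/780)·0.9²/119 = 0.000310853
  stratum C: (260/3360)²·(1 − 54/260)·1.3²/54 = 0.000148476
  stratum D: (1200/3360)²·(1 − 299/1200)·1.1²/299 = 0.000387562
V̂(x̄_st) = 0.00248433
SE(x̄_st) = √0.00248433 = 0.0498431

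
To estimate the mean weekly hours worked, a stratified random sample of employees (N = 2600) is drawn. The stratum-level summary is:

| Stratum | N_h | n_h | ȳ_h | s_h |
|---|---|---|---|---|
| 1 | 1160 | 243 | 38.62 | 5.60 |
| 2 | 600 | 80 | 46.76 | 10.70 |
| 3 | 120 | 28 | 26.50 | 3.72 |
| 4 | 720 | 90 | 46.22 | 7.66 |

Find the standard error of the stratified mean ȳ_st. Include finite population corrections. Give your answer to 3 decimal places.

SE(ȳ_st) ≈ 0.362

V̂(ȳ_st) = Σ W_h² (1 − n_h/N_h) s_h²/n_h, with W_h = N_h/N and N = 2600:
  stratum 1: (1160/2600)²·(1 − 243/1160)·5.60²/243 = 0.0203072
  stratum 2: (600/2600)²·(1 − 80/600)·10.70²/80 = 0.0660519
  stratum 3: (120/2600)²·(1 − 28/120)·3.72²/28 = 0.000807143
  stratum 4: (720/2600)²·(1 − 90/720)·7.66²/90 = 0.0437463
V̂(ȳ_st) = 0.130913
SE(ȳ_st) = √0.130913 = 0.361818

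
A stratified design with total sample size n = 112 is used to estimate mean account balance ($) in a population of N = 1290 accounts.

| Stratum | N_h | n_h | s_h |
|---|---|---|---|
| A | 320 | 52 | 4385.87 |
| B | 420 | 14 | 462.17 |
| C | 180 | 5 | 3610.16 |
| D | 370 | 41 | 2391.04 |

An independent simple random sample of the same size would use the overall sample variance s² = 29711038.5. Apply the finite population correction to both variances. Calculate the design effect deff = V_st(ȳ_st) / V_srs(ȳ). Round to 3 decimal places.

deff ≈ 0.331

V̂(ȳ_st) = Σ W_h² (1 − n_h/N_h) s_h²/n_h, with W_h = N_h/N and N = 1290:
  stratum A: (320/1290)²·(1 − 52/320)·4385.87²/52 = 19064
  stratum B: (420/1290)²·(1 − 14/420)·462.17²/14 = 1563.4
  stratum C: (180/1290)²·(1 − 5/180)·3610.16²/5 = 49341.7
  stratum D: (370/1290)²·(1 − 41/370)·2391.04²/41 = 10200.2
V_st = 80169.3
V_srs = (1 − 112/1290)·29711038.5/112 = 242245
deff = V_st / V_srs = 80169.3/242245 = 0.3309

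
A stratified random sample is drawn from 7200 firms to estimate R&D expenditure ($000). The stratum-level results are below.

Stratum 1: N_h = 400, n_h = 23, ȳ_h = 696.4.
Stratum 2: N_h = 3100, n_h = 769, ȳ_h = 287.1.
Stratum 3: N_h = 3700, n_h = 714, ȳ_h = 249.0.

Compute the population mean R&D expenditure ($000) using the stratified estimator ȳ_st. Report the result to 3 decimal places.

N = Σ N_h = 7200. Stratum weights W_h = N_h/N.
ȳ_st = (400·696.4 + 3100·287.1 + 3700·249.0) / 7200 = 290.25972

ȳ_st ≈ 290.260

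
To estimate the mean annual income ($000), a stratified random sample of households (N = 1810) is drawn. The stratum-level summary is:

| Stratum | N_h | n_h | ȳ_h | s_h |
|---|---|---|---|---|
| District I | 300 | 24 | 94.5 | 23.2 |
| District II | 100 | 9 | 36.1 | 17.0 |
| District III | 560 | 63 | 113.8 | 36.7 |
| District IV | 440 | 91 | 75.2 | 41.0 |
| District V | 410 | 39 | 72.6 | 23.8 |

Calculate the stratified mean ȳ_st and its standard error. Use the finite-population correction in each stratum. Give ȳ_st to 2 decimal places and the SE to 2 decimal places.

ȳ_st ≈ 87.59, SE ≈ 2.00

ȳ_st = Σ W_h ȳ_h = (300·94.5 + 100·36.1 + 560·113.8 + 440·75.2 + 410·72.6)/1810 = 87.59227
V̂(ȳ_st) = Σ W_h² (1 − n_h/N_h) s_h²/n_h, with W_h = N_h/N and N = 1810:
  stratum District I: (300/1810)²·(1 − 24/300)·23.2²/24 = 0.566811
  stratum District II: (100/1810)²·(1 − 9/100)·17.0²/9 = 0.0891948
  stratum District III: (560/1810)²·(1 − 63/560)·36.7²/63 = 1.81626
  stratum District IV: (440/1810)²·(1 − 91/440)·41.0²/91 = 0.865859
  stratum District V: (410/1810)²·(1 − 39/410)·23.8²/39 = 0.674357
V̂(ȳ_st) = 4.01249
SE(ȳ_st) = √4.01249 = 2.00312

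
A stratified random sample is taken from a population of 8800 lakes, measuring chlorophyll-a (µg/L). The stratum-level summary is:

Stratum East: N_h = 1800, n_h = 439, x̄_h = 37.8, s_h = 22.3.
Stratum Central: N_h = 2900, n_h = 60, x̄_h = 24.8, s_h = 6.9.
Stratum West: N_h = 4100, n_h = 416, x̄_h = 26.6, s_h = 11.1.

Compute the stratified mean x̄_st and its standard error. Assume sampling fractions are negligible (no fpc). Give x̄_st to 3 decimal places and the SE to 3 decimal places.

x̄_st ≈ 28.298, SE ≈ 0.445

x̄_st = Σ W_h x̄_h = (1800·37.8 + 2900·24.8 + 4100·26.6)/8800 = 28.29773
V̂(x̄_st) = Σ W_h² s_h²/n_h, with W_h = N_h/N and N = 8800:
  stratum East: (1800/8800)²·22.3²/439 = 0.0473942
  stratum Central: (2900/8800)²·6.9²/60 = 0.0861743
  stratum West: (4100/8800)²·11.1²/416 = 0.0642917
V̂(x̄_st) = 0.19786
SE(x̄_st) = √0.19786 = 0.444815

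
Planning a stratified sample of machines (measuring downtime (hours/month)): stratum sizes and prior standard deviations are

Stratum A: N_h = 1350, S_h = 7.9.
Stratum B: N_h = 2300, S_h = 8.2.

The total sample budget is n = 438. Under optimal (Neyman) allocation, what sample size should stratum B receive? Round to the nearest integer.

Neyman allocation: n_h = n · N_h S_h / Σ N_i S_i, with n = 438.
  stratum A: N_h·S_h = 1350·7.9 = 10665.00
  stratum B: N_h·S_h = 2300·8.2 = 18860.00
Σ N_h S_h = 29525.00
n for stratum B = 438·18860.00/29525.00 = 279.786 → 280

280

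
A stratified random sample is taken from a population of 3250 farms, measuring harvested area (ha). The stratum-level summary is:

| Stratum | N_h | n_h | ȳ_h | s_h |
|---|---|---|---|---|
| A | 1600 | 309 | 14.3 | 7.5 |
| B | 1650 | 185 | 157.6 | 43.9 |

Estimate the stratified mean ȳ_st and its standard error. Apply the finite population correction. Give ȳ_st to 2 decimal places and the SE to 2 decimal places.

ȳ_st = Σ W_h ȳ_h = (1600·14.3 + 1650·157.6)/3250 = 87.05231
V̂(ȳ_st) = Σ W_h² (1 − n_h/N_h) s_h²/n_h, with W_h = N_h/N and N = 3250:
  stratum A: (1600/3250)²·(1 − 309/1600)·7.5²/309 = 0.0355995
  stratum B: (1650/3250)²·(1 − 185/1650)·43.9²/185 = 2.38403
V̂(ȳ_st) = 2.41963
SE(ȳ_st) = √2.41963 = 1.55552

ȳ_st ≈ 87.05, SE ≈ 1.56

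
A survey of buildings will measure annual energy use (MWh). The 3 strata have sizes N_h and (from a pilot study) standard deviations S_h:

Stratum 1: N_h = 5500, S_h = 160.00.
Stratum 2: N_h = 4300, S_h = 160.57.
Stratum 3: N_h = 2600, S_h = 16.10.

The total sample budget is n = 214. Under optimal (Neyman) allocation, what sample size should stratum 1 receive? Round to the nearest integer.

Neyman allocation: n_h = n · N_h S_h / Σ N_i S_i, with n = 214.
  stratum 1: N_h·S_h = 5500·160.00 = 880000.00
  stratum 2: N_h·S_h = 4300·160.57 = 690451.00
  stratum 3: N_h·S_h = 2600·16.10 = 41860.00
Σ N_h S_h = 1612311.00
n for stratum 1 = 214·880000.00/1612311.00 = 116.801 → 117

117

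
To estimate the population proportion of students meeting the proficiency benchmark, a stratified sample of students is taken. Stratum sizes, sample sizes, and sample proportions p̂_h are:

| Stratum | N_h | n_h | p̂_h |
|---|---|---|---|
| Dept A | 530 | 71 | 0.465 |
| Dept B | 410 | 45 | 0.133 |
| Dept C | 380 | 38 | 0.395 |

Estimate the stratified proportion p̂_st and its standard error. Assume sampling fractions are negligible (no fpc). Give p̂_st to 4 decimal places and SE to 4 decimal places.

p̂_st ≈ 0.3417, SE ≈ 0.0369

N = 1320; stratum weights W_h = N_h/N.
p̂_st = Σ W_h p̂_h = (530·0.465 + 410·0.133 + 380·0.395)/1320 = 0.34173
V̂(p̂_st) = Σ W_h² p̂_h(1−p̂_h)/(n_h−1):
  stratum Dept A: (530/1320)²·0.465·0.535/70 = 0.000572945
  stratum Dept B: (410/1320)²·0.133·0.867/44 = 0.000252835
  stratum Dept C: (380/1320)²·0.395·0.605/37 = 0.000535267
V̂(p̂_st) = 0.00136105; SE = √V̂ = 0.0368924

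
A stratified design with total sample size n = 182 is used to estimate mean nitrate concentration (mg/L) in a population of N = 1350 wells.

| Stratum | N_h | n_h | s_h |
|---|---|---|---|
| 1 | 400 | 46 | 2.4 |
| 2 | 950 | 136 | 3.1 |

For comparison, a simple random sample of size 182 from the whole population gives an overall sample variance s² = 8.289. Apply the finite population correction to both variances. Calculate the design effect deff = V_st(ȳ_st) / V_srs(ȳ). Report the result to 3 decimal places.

deff ≈ 1.008

V̂(ȳ_st) = Σ W_h² (1 − n_h/N_h) s_h²/n_h, with W_h = N_h/N and N = 1350:
  stratum 1: (400/1350)²·(1 − 46/400)·2.4²/46 = 0.00972882
  stratum 2: (950/1350)²·(1 − 136/950)·3.1²/136 = 0.0299823
V_st = 0.0397111
V_srs = (1 − 182/1350)·8.289/182 = 0.039404
deff = V_st / V_srs = 0.0397111/0.039404 = 1.0078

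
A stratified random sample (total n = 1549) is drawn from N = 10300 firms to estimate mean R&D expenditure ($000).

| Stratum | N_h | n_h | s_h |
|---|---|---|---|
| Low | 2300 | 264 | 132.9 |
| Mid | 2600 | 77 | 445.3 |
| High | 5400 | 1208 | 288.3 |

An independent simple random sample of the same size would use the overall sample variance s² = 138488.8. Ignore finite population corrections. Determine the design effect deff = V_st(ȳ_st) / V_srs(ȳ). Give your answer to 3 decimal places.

V̂(ȳ_st) = Σ W_h² s_h²/n_h, with W_h = N_h/N and N = 10300:
  stratum Low: (2300/10300)²·132.9²/264 = 3.33601
  stratum Mid: (2600/10300)²·445.3²/77 = 164.092
  stratum High: (5400/10300)²·288.3²/1208 = 18.9119
V_st = 186.34
V_srs = s²/n = 138488.8/1549 = 89.4053
deff = V_st / V_srs = 186.34/89.4053 = 2.0842

deff ≈ 2.084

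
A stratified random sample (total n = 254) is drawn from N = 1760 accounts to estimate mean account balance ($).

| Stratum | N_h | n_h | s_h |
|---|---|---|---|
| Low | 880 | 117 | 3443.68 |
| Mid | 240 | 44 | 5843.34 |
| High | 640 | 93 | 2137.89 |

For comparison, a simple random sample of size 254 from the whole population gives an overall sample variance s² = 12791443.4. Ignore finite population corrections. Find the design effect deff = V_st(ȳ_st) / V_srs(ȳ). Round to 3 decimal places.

deff ≈ 0.919

V̂(ȳ_st) = Σ W_h² s_h²/n_h, with W_h = N_h/N and N = 1760:
  stratum Low: (880/1760)²·3443.68²/117 = 25339.6
  stratum Mid: (240/1760)²·5843.34²/44 = 14430
  stratum High: (640/1760)²·2137.89²/93 = 6498.64
V_st = 46268.3
V_srs = s²/n = 12791443.4/254 = 50360
deff = V_st / V_srs = 46268.3/50360 = 0.9187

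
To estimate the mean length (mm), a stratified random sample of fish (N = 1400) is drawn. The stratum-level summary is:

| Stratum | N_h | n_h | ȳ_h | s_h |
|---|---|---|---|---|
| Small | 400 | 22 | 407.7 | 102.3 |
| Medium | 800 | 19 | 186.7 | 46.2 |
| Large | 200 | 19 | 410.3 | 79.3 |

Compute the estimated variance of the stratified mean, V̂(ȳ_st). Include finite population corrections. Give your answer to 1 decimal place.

V̂(ȳ_st) ≈ 78.6

V̂(ȳ_st) = Σ W_h² (1 − n_h/N_h) s_h²/n_h, with W_h = N_h/N and N = 1400:
  stratum Small: (400/1400)²·(1 − 22/400)·102.3²/22 = 36.6965
  stratum Medium: (800/1400)²·(1 − 19/800)·46.2²/19 = 35.8109
  stratum Large: (200/1400)²·(1 − 19/200)·79.3²/19 = 6.11287
V̂(ȳ_st) = 78.6202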